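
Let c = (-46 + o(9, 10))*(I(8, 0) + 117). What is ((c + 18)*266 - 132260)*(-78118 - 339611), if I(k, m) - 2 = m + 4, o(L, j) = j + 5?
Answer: 476933731170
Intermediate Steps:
o(L, j) = 5 + j
I(k, m) = 6 + m (I(k, m) = 2 + (m + 4) = 2 + (4 + m) = 6 + m)
c = -3813 (c = (-46 + (5 + 10))*((6 + 0) + 117) = (-46 + 15)*(6 + 117) = -31*123 = -3813)
((c + 18)*266 - 132260)*(-78118 - 339611) = ((-3813 + 18)*266 - 132260)*(-78118 - 339611) = (-3795*266 - 132260)*(-417729) = (-1009470 - 132260)*(-417729) = -1141730*(-417729) = 476933731170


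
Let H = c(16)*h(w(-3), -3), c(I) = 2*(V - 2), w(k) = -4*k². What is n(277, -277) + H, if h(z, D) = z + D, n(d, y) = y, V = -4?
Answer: 191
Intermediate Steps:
h(z, D) = D + z
c(I) = -12 (c(I) = 2*(-4 - 2) = 2*(-6) = -12)
H = 468 (H = -12*(-3 - 4*(-3)²) = -12*(-3 - 4*9) = -12*(-3 - 36) = -12*(-39) = 468)
n(277, -277) + H = -277 + 468 = 191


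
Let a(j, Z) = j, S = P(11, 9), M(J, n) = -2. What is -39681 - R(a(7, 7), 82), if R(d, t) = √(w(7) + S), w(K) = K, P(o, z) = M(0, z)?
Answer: -39681 - √5 ≈ -39683.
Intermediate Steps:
P(o, z) = -2
S = -2
R(d, t) = √5 (R(d, t) = √(7 - 2) = √5)
-39681 - R(a(7, 7), 82) = -39681 - √5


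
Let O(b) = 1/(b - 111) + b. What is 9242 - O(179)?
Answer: 616283/68 ≈ 9063.0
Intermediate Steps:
O(b) = b + 1/(-111 + b) (O(b) = 1/(-111 + b) + b = b + 1/(-111 + b))
9242 - O(179) = 9242 - (1 + 179**2 - 111*179)/(-111 + 179) = 9242 - (1 + 32041 - 19869)/68 = 9242 - 12173/68 = 616283/68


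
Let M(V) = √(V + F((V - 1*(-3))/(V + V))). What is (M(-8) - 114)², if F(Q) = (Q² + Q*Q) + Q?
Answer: (1824 - I*√1918)²/256 ≈ 12989.0 - 624.08*I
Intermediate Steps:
F(Q) = Q + 2*Q² (F(Q) = (Q² + Q²) + Q = 2*Q² + Q = Q + 2*Q²)
M(V) = √(V + (1 + (3 + V)/V)*(3 + V)/(2*V)) (M(V) = √(V + ((V - 1*(-3))/(V + V))*(1 + 2*((V - 1*(-3))/(V + V)))) = √(V + ((V + 3)/((2*V)))*(1 + 2*((V + 3)/((2*V))))) = √(V + ((3 + V)*(1/(2*V)))*(1 + 2*((3 + V)*(1/(2*V))))) = √(V + ((3 + V)/(2*V))*(1 + 2*((3 + V)/(2*V)))) = √(V + ((3 + V)/(2*V))*(1 + (3 + V)/V)) = √(V + (1 + (3 + V)/V)*(3 + V)/(2*V)))
(M(-8) - 114)² = (√(4 + 4*(-8) + 18/(-8) + 18/(-8)²)/2 - 114)² = (√(4 - 32 + 18*(-⅛) + 18*(1/64))/2 - 114)² = (√(4 - 32 - 9/4 + 9/32)/2 - 114)² = (√(-959/32)/2 - 114)² = ((I*√1918/8)/2 - 114)² = (I*√1918/16 - 114)² = (-114 + I*√1918/16)²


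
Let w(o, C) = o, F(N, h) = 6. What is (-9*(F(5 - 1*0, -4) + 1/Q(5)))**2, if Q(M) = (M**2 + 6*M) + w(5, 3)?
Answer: 1172889/400 ≈ 2932.2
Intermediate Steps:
Q(M) = 5 + M**2 + 6*M (Q(M) = (M**2 + 6*M) + 5 = 5 + M**2 + 6*M)
(-9*(F(5 - 1*0, -4) + 1/Q(5)))**2 = (-9*(6 + 1/(5 + 5**2 + 6*5)))**2 = (-9*(6 + 1/(5 + 25 + 30)))**2 = (-9*(6 + 1/60))**2 = (-9*361/60)**2 = (-1083/20)**2 = 1172889/400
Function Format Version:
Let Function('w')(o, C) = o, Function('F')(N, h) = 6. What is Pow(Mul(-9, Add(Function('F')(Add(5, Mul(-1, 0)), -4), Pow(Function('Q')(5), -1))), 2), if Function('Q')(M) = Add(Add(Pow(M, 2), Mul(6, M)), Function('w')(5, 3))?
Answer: Rational(1172889, 400) ≈ 2932.2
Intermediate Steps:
Function('Q')(M) = Add(5, Pow(M, 2), Mul(6, M)) (Function('Q')(M) = Add(Add(Pow(M, 2), Mul(6, M)), 5) = Add(5, Pow(M, 2), Mul(6, M)))
Pow(Mul(-9, Add(Function('F')(Add(5, Mul(-1, 0)), -4), Pow(Function('Q')(5), -1))), 2) = Pow(Mul(-9, Add(6, Pow(Add(5, Pow(5, 2), Mul(6, 5)), -1))), 2) = Pow(Mul(-9, Add(6, Pow(Add(5, 25, 30), -1))), 2) = Pow(Mul(-9, Add(6, Pow(60, -1))), 2) = Pow(Mul(-9, Add(6, Rational(1, 60))), 2) = Pow(Mul(-9, Rational(361, 60)), 2) = Pow(Rational(-1083, 20), 2) = Rational(1172889, 400)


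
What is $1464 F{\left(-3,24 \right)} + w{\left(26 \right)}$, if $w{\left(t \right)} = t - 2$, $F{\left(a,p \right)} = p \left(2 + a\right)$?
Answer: $-35112$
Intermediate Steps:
$w{\left(t \right)} = -2 + t$
$1464 F{\left(-3,24 \right)} + w{\left(26 \right)} = 1464 \cdot 24 \left(2 - 3\right) + \left(-2 + 26\right) = 1464 \cdot 24 \left(-1\right) + 24 = 1464 \left(-24\right) + 24 = -35136 + 24 = -35112$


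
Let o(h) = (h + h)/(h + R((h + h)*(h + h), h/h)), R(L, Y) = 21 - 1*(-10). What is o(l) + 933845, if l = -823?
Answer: 369803443/396 ≈ 9.3385e+5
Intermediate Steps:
R(L, Y) = 31 (R(L, Y) = 21 + 10 = 31)
o(h) = 2*h/(31 + h) (o(h) = (h + h)/(h + 31) = (2*h)/(31 + h) = 2*h/(31 + h))
o(l) + 933845 = 2*(-823)/(31 - 823) + 933845 = 2*(-823)/(-792) + 933845 = 2*(-823)*(-1/792) + 933845 = 823/396 + 933845 = 369803443/396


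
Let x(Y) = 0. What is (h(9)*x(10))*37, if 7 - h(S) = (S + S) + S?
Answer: 0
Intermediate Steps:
h(S) = 7 - 3*S (h(S) = 7 - ((S + S) + S) = 7 - (2*S + S) = 7 - 3*S)
(h(9)*x(10))*37 = ((7 - 3*9)*0)*37 = ((7 - 27)*0)*37 = -20*0*37 = 0*37 = 0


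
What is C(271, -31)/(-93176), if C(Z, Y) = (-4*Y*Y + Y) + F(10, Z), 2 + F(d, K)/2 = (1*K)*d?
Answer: -1541/93176 ≈ -0.016539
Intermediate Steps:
F(d, K) = -4 + 2*K*d (F(d, K) = -4 + 2*((1*K)*d) = -4 + 2*(K*d) = -4 + 2*K*d)
C(Z, Y) = -4 + Y - 4*Y**2 + 20*Z (C(Z, Y) = (-4*Y*Y + Y) + (-4 + 2*Z*10) = (-4*Y**2 + Y) + (-4 + 20*Z) = (Y - 4*Y**2) + (-4 + 20*Z) = -4 + Y - 4*Y**2 + 20*Z)
C(271, -31)/(-93176) = (-4 - 31 - 4*(-31)**2 + 20*271)/(-93176) = (-4 - 31 - 4*961 + 5420)*(-1/93176) = (-4 - 31 - 3844 + 5420)*(-1/93176) = 1541*(-1/93176) = -1541/93176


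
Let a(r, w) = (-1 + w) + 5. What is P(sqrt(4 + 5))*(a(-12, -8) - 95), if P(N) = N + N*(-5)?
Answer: 1188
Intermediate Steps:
a(r, w) = 4 + w
P(N) = -4*N (P(N) = N - 5*N = -4*N)
P(sqrt(4 + 5))*(a(-12, -8) - 95) = (-4*sqrt(4 + 5))*((4 - 8) - 95) = (-4*sqrt(9))*(-4 - 95) = -4*3*(-99) = -12*(-99) = 1188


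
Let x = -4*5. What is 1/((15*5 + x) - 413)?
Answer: -1/358 ≈ -0.0027933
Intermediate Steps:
x = -20
1/((15*5 + x) - 413) = 1/((15*5 - 20) - 413) = 1/((75 - 20) - 413) = 1/(55 - 413) = 1/(-358) = -1/358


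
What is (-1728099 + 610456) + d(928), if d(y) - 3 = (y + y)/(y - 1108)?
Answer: -50294264/45 ≈ -1.1177e+6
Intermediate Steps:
d(y) = 3 + 2*y/(-1108 + y) (d(y) = 3 + (y + y)/(y - 1108) = 3 + (2*y)/(-1108 + y) = 3 + 2*y/(-1108 + y))
(-1728099 + 610456) + d(928) = (-1728099 + 610456) + (-3324 + 5*928)/(-1108 + 928) = -1117643 + (-3324 + 4640)/(-180) = -1117643 - 1/180*1316 = -1117643 - 329/45 = -50294264/45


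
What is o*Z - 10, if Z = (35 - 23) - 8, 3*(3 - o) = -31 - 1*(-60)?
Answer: -110/3 ≈ -36.667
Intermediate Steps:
o = -20/3 (o = 3 - (-31 - 1*(-60))/3 = 3 - (-31 + 60)/3 = 3 - ⅓*29 = 3 - 29/3 = -20/3 ≈ -6.6667)
Z = 4 (Z = 12 - 8 = 4)
o*Z - 10 = -20/3*4 - 10 = -80/3 - 10 = -110/3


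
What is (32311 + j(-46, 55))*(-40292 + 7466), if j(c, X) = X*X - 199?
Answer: -1153407162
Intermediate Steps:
j(c, X) = -199 + X² (j(c, X) = X² - 199 = -199 + X²)
(32311 + j(-46, 55))*(-40292 + 7466) = (32311 + (-199 + 55²))*(-40292 + 7466) = (32311 + (-199 + 3025))*(-32826) = (32311 + 2826)*(-32826) = 35137*(-32826) = -1153407162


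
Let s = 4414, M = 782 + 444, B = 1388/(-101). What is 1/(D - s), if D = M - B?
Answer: -101/320600 ≈ -0.00031503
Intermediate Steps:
B = -1388/101 (B = 1388*(-1/101) = -1388/101 ≈ -13.743)
M = 1226
D = 125214/101 (D = 1226 - 1*(-1388/101) = 1226 + 1388/101 = 125214/101 ≈ 1239.7)
1/(D - s) = 1/(125214/101 - 1*4414) = 1/(125214/101 - 4414) = 1/(-320600/101) = -101/320600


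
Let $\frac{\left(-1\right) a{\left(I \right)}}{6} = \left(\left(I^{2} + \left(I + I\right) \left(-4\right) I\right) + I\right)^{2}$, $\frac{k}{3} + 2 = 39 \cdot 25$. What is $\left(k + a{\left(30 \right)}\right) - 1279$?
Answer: $-235875760$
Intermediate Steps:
$k = 2919$ ($k = -6 + 3 \cdot 39 \cdot 25 = -6 + 3 \cdot 975 = -6 + 2925 = 2919$)
$a{\left(I \right)} = - 6 \left(I - 7 I^{2}\right)^{2}$ ($a{\left(I \right)} = - 6 \left(\left(I^{2} + \left(I + I\right) \left(-4\right) I\right) + I\right)^{2} = - 6 \left(\left(I^{2} + 2 I \left(-4\right) I\right) + I\right)^{2} = - 6 \left(\left(I^{2} + - 8 I I\right) + I\right)^{2} = - 6 \left(\left(I^{2} - 8 I^{2}\right) + I\right)^{2} = - 6 \left(- 7 I^{2} + I\right)^{2} = - 6 \left(I - 7 I^{2}\right)^{2}$)
$\left(k + a{\left(30 \right)}\right) - 1279 = \left(2919 - 6 \cdot 30^{2} \left(-1 + 7 \cdot 30\right)^{2}\right) - 1279 = \left(2919 - 5400 \left(-1 + 210\right)^{2}\right) - 1279 = \left(2919 - 5400 \cdot 209^{2}\right) - 1279 = \left(2919 - 5400 \cdot 43681\right) - 1279 = \left(2919 - 235877400\right) - 1279 = -235874481 - 1279 = -235875760$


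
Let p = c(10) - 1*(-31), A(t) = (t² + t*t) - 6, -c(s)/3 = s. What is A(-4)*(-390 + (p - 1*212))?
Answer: -15626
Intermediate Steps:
c(s) = -3*s
A(t) = -6 + 2*t² (A(t) = (t² + t²) - 6 = 2*t² - 6 = -6 + 2*t²)
p = 1 (p = -3*10 - 1*(-31) = -30 + 31 = 1)
A(-4)*(-390 + (p - 1*212)) = (-6 + 2*(-4)²)*(-390 + (1 - 1*212)) = (-6 + 2*16)*(-390 + (1 - 212)) = (-6 + 32)*(-390 - 211) = 26*(-601) = -15626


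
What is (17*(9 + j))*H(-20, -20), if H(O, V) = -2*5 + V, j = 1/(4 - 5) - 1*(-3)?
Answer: -5610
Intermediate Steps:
j = 2 (j = 1/(-1) + 3 = -1 + 3 = 2)
H(O, V) = -10 + V
(17*(9 + j))*H(-20, -20) = (17*(9 + 2))*(-10 - 20) = (17*11)*(-30) = 187*(-30) = -5610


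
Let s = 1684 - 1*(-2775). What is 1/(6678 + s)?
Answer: 1/11137 ≈ 8.9791e-5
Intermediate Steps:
s = 4459 (s = 1684 + 2775 = 4459)
1/(6678 + s) = 1/(6678 + 4459) = 1/11137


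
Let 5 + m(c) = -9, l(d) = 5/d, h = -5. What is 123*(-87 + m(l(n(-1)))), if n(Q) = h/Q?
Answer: -12423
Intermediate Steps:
n(Q) = -5/Q
m(c) = -14 (m(c) = -5 - 9 = -14)
123*(-87 + m(l(n(-1)))) = 123*(-87 - 14) = 123*(-101) = -12423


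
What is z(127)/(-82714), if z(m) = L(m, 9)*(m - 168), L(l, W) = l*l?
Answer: 661289/82714 ≈ 7.9949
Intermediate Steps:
L(l, W) = l²
z(m) = m²*(-168 + m) (z(m) = m²*(m - 168) = m²*(-168 + m))
z(127)/(-82714) = (127²*(-168 + 127))/(-82714) = (16129*(-41))*(-1/82714) = -661289*(-1/82714) = 661289/82714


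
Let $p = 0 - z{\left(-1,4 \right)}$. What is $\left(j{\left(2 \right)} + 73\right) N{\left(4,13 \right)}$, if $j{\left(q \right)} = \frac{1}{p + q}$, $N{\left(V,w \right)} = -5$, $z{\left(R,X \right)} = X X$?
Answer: $- \frac{5105}{14} \approx -364.64$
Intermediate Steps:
$z{\left(R,X \right)} = X^{2}$
$p = -16$ ($p = 0 - 4^{2} = 0 - 16 = -16$)
$j{\left(q \right)} = \frac{1}{-16 + q}$
$\left(j{\left(2 \right)} + 73\right) N{\left(4,13 \right)} = \left(\frac{1}{-16 + 2} + 73\right) \left(-5\right) = \left(\frac{1}{-14} + 73\right) \left(-5\right) = \left(- \frac{1}{14} + 73\right) \left(-5\right) = \frac{1021}{14} \left(-5\right) = - \frac{5105}{14}$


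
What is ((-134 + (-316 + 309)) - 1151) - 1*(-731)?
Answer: -561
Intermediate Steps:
((-134 + (-316 + 309)) - 1151) - 1*(-731) = ((-134 - 7) - 1151) + 731 = (-141 - 1151) + 731 = -1292 + 731 = -561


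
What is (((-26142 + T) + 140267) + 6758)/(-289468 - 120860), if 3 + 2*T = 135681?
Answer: -94361/205164 ≈ -0.45993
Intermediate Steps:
T = 67839 (T = -3/2 + (½)*135681 = -3/2 + 135681/2 = 67839)
(((-26142 + T) + 140267) + 6758)/(-289468 - 120860) = (((-26142 + 67839) + 140267) + 6758)/(-289468 - 120860) = ((41697 + 140267) + 6758)/(-410328) = (181964 + 6758)*(-1/410328) = 188722*(-1/410328) = -94361/205164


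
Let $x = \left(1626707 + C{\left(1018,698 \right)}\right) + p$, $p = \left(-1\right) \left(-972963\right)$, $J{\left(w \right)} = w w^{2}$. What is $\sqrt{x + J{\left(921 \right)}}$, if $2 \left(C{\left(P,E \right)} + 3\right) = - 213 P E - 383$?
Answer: $\frac{\sqrt{2832617482}}{2} \approx 26611.0$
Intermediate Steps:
$J{\left(w \right)} = w^{3}$
$C{\left(P,E \right)} = - \frac{389}{2} - \frac{213 E P}{2}$ ($C{\left(P,E \right)} = -3 + \frac{- 213 P E - 383}{2} = -3 + \frac{- 213 E P - 383}{2} = -3 + \frac{-383 - 213 E P}{2} = -3 - \left(\frac{383}{2} + \frac{213 E P}{2}\right) = - \frac{389}{2} - \frac{213 E P}{2}$)
$p = 972963$
$x = - \frac{146151181}{2}$ ($x = \left(1626707 - \left(\frac{389}{2} + 74337 \cdot 1018\right)\right) + 972963 = \left(1626707 - \frac{151350521}{2}\right) + 972963 = - \frac{148097107}{2} + 972963 = - \frac{146151181}{2} \approx -7.3076 \cdot 10^{7}$)
$\sqrt{x + J{\left(921 \right)}} = \sqrt{- \frac{146151181}{2} + 921^{3}} = \sqrt{- \frac{146151181}{2} + 781229961} = \sqrt{\frac{1416308741}{2}} = \frac{\sqrt{2832617482}}{2}$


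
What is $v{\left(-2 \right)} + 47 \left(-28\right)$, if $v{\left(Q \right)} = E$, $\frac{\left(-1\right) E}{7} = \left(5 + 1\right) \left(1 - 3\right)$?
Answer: $-1232$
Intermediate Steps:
$E = 84$ ($E = - 7 \left(5 + 1\right) \left(1 - 3\right) = - 7 \cdot 6 \left(-2\right) = \left(-7\right) \left(-12\right) = 84$)
$v{\left(Q \right)} = 84$
$v{\left(-2 \right)} + 47 \left(-28\right) = 84 + 47 \left(-28\right) = 84 - 1316 = -1232$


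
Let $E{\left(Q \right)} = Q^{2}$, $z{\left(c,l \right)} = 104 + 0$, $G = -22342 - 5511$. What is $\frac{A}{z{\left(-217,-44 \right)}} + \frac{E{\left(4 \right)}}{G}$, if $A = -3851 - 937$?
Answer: $- \frac{33340457}{724178} \approx -46.039$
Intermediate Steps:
$A = -4788$
$G = -27853$
$z{\left(c,l \right)} = 104$
$\frac{A}{z{\left(-217,-44 \right)}} + \frac{E{\left(4 \right)}}{G} = - \frac{4788}{104} + \frac{4^{2}}{-27853} = \left(-4788\right) \frac{1}{104} + 16 \left(- \frac{1}{27853}\right) = - \frac{1197}{26} - \frac{16}{27853} = - \frac{33340457}{724178}$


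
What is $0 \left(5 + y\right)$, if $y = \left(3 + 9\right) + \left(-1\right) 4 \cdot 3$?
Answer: $0$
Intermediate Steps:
$y = 0$ ($y = 12 - 12 = 0$)
$0 \left(5 + y\right) = 0 \left(5 + 0\right) = 0 \cdot 5 = 0$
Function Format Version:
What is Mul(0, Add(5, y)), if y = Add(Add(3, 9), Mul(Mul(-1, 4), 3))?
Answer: 0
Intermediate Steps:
y = 0 (y = Add(12, Mul(-4, 3)) = Add(12, -12) = 0)
Mul(0, Add(5, y)) = Mul(0, Add(5, 0)) = Mul(0, 5) = 0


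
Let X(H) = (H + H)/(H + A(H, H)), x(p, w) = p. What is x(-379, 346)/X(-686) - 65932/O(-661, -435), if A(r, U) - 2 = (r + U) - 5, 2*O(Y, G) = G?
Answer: -158869357/596820 ≈ -266.19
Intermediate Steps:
O(Y, G) = G/2
A(r, U) = -3 + U + r (A(r, U) = 2 + ((r + U) - 5) = 2 + ((U + r) - 5) = 2 + (-5 + U + r) = -3 + U + r)
X(H) = 2*H/(-3 + 3*H) (X(H) = (H + H)/(H + (-3 + H + H)) = (2*H)/(H + (-3 + 2*H)) = (2*H)/(-3 + 3*H) = 2*H/(-3 + 3*H))
x(-379, 346)/X(-686) - 65932/O(-661, -435) = -379/((⅔)*(-686)/(-1 - 686)) - 65932/((½)*(-435)) = -379/((⅔)*(-686)/(-687)) - 65932/(-435/2) = -379/((⅔)*(-686)*(-1/687)) - 65932*(-2/435) = -379/1372/2061 + 131864/435 = -379*2061/1372 + 131864/435 = -781119/1372 + 131864/435 = -158869357/596820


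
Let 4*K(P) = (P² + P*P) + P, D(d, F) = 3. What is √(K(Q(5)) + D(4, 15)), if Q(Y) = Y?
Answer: √67/2 ≈ 4.0927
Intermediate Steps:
K(P) = P²/2 + P/4 (K(P) = ((P² + P*P) + P)/4 = ((P² + P²) + P)/4 = (2*P² + P)/4 = (P + 2*P²)/4 = P²/2 + P/4)
√(K(Q(5)) + D(4, 15)) = √((¼)*5*(1 + 2*5) + 3) = √((¼)*5*(1 + 10) + 3) = √((¼)*5*11 + 3) = √(55/4 + 3) = √(67/4) = √67/2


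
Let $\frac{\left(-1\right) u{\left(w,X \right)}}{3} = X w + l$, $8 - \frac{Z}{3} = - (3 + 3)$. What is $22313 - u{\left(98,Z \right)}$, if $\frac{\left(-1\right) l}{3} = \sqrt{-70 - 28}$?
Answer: $34661 - 63 i \sqrt{2} \approx 34661.0 - 89.095 i$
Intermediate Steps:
$l = - 21 i \sqrt{2}$ ($l = - 3 \sqrt{-70 - 28} = - 3 \sqrt{-98} = - 3 \cdot 7 i \sqrt{2} = - 21 i \sqrt{2} \approx - 29.698 i$)
$Z = 42$ ($Z = 24 - 3 \left(- (3 + 3)\right) = 24 - 3 \left(\left(-1\right) 6\right) = 24 - -18 = 24 + 18 = 42$)
$u{\left(w,X \right)} = - 3 X w + 63 i \sqrt{2}$ ($u{\left(w,X \right)} = - 3 \left(X w - 21 i \sqrt{2}\right) = - 3 X w + 63 i \sqrt{2}$)
$22313 - u{\left(98,Z \right)} = 22313 - \left(\left(-3\right) 42 \cdot 98 + 63 i \sqrt{2}\right) = 22313 - \left(-12348 + 63 i \sqrt{2}\right) = 22313 + \left(12348 - 63 i \sqrt{2}\right) = 34661 - 63 i \sqrt{2}$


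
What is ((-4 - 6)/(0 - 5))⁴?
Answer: 16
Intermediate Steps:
((-4 - 6)/(0 - 5))⁴ = (-10/(-5))⁴ = (-10*(-⅕))⁴ = 2⁴ = 16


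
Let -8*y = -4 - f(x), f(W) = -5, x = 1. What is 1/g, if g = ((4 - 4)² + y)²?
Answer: 64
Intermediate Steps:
y = -⅛ (y = -(-4 - 1*(-5))/8 = -(-4 + 5)/8 = -⅛*1 = -⅛ ≈ -0.12500)
g = 1/64 (g = ((4 - 4)² - ⅛)² = (0² - ⅛)² = (0 - ⅛)² = (-⅛)² = 1/64 ≈ 0.015625)
1/g = 1/(1/64) = 64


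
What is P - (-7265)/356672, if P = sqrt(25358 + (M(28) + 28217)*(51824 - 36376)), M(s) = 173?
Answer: 7265/356672 + sqrt(438594078) ≈ 20943.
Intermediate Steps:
P = sqrt(438594078) (P = sqrt(25358 + (173 + 28217)*(51824 - 36376)) = sqrt(25358 + 28390*15448) = sqrt(25358 + 438568720) = sqrt(438594078) ≈ 20943.)
P - (-7265)/356672 = sqrt(438594078) - (-7265)/356672 = sqrt(438594078) - 1*(-7265/356672) = sqrt(438594078) + 7265/356672 = 7265/356672 + sqrt(438594078)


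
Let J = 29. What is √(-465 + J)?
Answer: 2*I*√109 ≈ 20.881*I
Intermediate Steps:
√(-465 + J) = √(-465 + 29) = √(-436) = 2*I*√109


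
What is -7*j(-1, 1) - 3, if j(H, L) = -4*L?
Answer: 25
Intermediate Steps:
-7*j(-1, 1) - 3 = -(-28) - 3 = -7*(-4) - 3 = 28 - 3 = 25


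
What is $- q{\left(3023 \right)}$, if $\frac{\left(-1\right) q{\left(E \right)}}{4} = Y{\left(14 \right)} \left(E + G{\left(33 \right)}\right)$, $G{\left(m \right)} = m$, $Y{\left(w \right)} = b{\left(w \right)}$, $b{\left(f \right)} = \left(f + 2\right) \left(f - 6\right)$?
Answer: $1564672$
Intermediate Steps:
$b{\left(f \right)} = \left(-6 + f\right) \left(2 + f\right)$ ($b{\left(f \right)} = \left(2 + f\right) \left(-6 + f\right) = \left(-6 + f\right) \left(2 + f\right)$)
$Y{\left(w \right)} = -12 + w^{2} - 4 w$
$q{\left(E \right)} = -16896 - 512 E$ ($q{\left(E \right)} = - 4 \left(-12 + 14^{2} - 56\right) \left(E + 33\right) = - 4 \left(-12 + 196 - 56\right) \left(33 + E\right) = - 4 \cdot 128 \left(33 + E\right) = - 4 \left(4224 + 128 E\right) = -16896 - 512 E$)
$- q{\left(3023 \right)} = - (-16896 - 1547776) = \left(-1\right) \left(-1564672\right) = 1564672$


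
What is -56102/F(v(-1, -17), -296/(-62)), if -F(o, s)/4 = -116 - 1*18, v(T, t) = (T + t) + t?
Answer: -28051/268 ≈ -104.67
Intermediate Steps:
v(T, t) = T + 2*t
F(o, s) = 536 (F(o, s) = -4*(-116 - 1*18) = -4*(-116 - 18) = -4*(-134) = 536)
-56102/F(v(-1, -17), -296/(-62)) = -56102/536 = -56102*1/536 = -28051/268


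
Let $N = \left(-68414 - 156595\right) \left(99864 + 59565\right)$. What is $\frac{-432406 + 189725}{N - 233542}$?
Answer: $\frac{242681}{35873193403} \approx 6.765 \cdot 10^{-6}$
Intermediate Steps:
$N = -35872959861$ ($N = \left(-225009\right) 159429 = -35872959861$)
$\frac{-432406 + 189725}{N - 233542} = \frac{-432406 + 189725}{-35872959861 - 233542} = - \frac{242681}{-35873193403} = \left(-242681\right) \left(- \frac{1}{35873193403}\right) = \frac{242681}{35873193403}$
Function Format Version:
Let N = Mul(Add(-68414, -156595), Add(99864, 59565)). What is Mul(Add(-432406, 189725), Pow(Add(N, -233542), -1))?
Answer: Rational(242681, 35873193403) ≈ 6.7650e-6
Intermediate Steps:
N = -35872959861 (N = Mul(-225009, 159429) = -35872959861)
Mul(Add(-432406, 189725), Pow(Add(N, -233542), -1)) = Mul(Add(-432406, 189725), Pow(Add(-35872959861, -233542), -1)) = Mul(-242681, Pow(-35873193403, -1)) = Mul(-242681, Rational(-1, 35873193403)) = Rational(242681, 35873193403)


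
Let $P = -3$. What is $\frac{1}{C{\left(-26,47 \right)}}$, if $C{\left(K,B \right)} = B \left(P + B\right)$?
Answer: $\frac{1}{2068} \approx 0.00048356$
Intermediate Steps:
$C{\left(K,B \right)} = B \left(-3 + B\right)$
$\frac{1}{C{\left(-26,47 \right)}} = \frac{1}{47 \left(-3 + 47\right)} = \frac{1}{47 \cdot 44} = \frac{1}{2068}$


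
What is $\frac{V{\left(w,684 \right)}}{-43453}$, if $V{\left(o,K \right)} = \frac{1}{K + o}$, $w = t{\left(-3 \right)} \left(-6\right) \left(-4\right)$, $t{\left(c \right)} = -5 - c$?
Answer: $- \frac{1}{27636108} \approx -3.6185 \cdot 10^{-8}$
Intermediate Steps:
$w = -48$ ($w = \left(-5 - -3\right) \left(-6\right) \left(-4\right) = \left(-5 + 3\right) \left(-6\right) \left(-4\right) = \left(-2\right) \left(-6\right) \left(-4\right) = 12 \left(-4\right) = -48$)
$\frac{V{\left(w,684 \right)}}{-43453} = \frac{1}{\left(684 - 48\right) \left(-43453\right)} = \frac{1}{636} \left(- \frac{1}{43453}\right) = - \frac{1}{27636108}$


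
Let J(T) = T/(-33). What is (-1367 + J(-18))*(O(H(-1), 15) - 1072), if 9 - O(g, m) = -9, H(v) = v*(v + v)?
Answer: 15842674/11 ≈ 1.4402e+6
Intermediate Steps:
H(v) = 2*v² (H(v) = v*(2*v) = 2*v²)
J(T) = -T/33 (J(T) = T*(-1/33) = -T/33)
O(g, m) = 18 (O(g, m) = 9 - 1*(-9) = 9 + 9 = 18)
(-1367 + J(-18))*(O(H(-1), 15) - 1072) = (-1367 - 1/33*(-18))*(18 - 1072) = (-1367 + 6/11)*(-1054) = -15031/11*(-1054) = 15842674/11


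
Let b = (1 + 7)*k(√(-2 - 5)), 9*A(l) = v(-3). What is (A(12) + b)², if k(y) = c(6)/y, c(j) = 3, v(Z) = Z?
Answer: -5177/63 + 16*I*√7/7 ≈ -82.175 + 6.0474*I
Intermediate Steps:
A(l) = -⅓ (A(l) = (⅑)*(-3) = -⅓)
k(y) = 3/y
b = -24*I*√7/7 (b = (1 + 7)*(3/(√(-2 - 5))) = 8*(3/(√(-7))) = 8*(3/((I*√7))) = 8*(3*(-I*√7/7)) = 8*(-3*I*√7/7) = -24*I*√7/7 ≈ -9.0712*I)
(A(12) + b)² = (-⅓ - 24*I*√7/7)²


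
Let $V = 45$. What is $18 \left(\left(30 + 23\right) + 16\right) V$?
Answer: $55890$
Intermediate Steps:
$18 \left(\left(30 + 23\right) + 16\right) V = 18 \left(\left(30 + 23\right) + 16\right) 45 = 18 \left(53 + 16\right) 45 = 18 \cdot 69 \cdot 45 = 1242 \cdot 45 = 55890$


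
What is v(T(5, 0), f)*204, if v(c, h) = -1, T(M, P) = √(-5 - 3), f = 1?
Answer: -204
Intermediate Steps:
T(M, P) = 2*I*√2 (T(M, P) = √(-8) = 2*I*√2)
v(T(5, 0), f)*204 = -1*204 = -204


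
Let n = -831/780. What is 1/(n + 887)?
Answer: 260/230343 ≈ 0.0011288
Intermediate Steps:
n = -277/260 (n = -831*1/780 = -277/260 ≈ -1.0654)
1/(n + 887) = 1/(-277/260 + 887) = 1/(230343/260) = 260/230343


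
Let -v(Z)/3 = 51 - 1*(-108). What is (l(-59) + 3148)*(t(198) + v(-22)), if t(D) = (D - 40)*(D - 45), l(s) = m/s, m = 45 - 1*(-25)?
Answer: 4399632414/59 ≈ 7.4570e+7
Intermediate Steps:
m = 70 (m = 45 + 25 = 70)
l(s) = 70/s
v(Z) = -477 (v(Z) = -3*(51 - 1*(-108)) = -3*(51 + 108) = -3*159 = -477)
t(D) = (-45 + D)*(-40 + D) (t(D) = (-40 + D)*(-45 + D) = (-45 + D)*(-40 + D))
(l(-59) + 3148)*(t(198) + v(-22)) = (70/(-59) + 3148)*((1800 + 198² - 85*198) - 477) = (70*(-1/59) + 3148)*((1800 + 39204 - 16830) - 477) = (-70/59 + 3148)*(24174 - 477) = (185662/59)*23697 = 4399632414/59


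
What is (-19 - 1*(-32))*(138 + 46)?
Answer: 2392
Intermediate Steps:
(-19 - 1*(-32))*(138 + 46) = (-19 + 32)*184 = 13*184 = 2392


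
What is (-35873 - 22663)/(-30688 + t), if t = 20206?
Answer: 9756/1747 ≈ 5.5844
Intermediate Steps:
(-35873 - 22663)/(-30688 + t) = (-35873 - 22663)/(-30688 + 20206) = -58536/(-10482) = -58536*(-1/10482) = 9756/1747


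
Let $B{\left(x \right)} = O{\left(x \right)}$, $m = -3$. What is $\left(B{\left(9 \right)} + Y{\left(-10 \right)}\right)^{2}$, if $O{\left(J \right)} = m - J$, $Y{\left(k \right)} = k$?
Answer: $484$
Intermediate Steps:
$O{\left(J \right)} = -3 - J$
$B{\left(x \right)} = -3 - x$
$\left(B{\left(9 \right)} + Y{\left(-10 \right)}\right)^{2} = \left(\left(-3 - 9\right) - 10\right)^{2} = \left(-12 - 10\right)^{2} = \left(-22\right)^{2} = 484$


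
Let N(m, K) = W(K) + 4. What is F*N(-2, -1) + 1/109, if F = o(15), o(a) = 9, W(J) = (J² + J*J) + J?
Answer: 4906/109 ≈ 45.009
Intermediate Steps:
W(J) = J + 2*J² (W(J) = (J² + J²) + J = 2*J² + J = J + 2*J²)
F = 9
N(m, K) = 4 + K*(1 + 2*K) (N(m, K) = K*(1 + 2*K) + 4 = 4 + K*(1 + 2*K))
F*N(-2, -1) + 1/109 = 9*(4 - (1 + 2*(-1))) + 1/109 = 9*(4 - (1 - 2)) + 1/109 = 9*(4 - 1*(-1)) + 1/109 = 9*(4 + 1) + 1/109 = 9*5 + 1/109 = 45 + 1/109 = 4906/109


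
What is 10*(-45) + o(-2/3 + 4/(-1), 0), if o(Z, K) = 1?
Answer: -449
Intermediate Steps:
10*(-45) + o(-2/3 + 4/(-1), 0) = 10*(-45) + 1 = -450 + 1 = -449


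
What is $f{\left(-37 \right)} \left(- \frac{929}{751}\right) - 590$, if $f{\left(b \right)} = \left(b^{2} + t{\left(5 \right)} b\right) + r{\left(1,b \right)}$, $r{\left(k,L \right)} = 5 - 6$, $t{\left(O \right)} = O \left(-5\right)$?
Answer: $- \frac{2573287}{751} \approx -3426.5$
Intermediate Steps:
$t{\left(O \right)} = - 5 O$
$r{\left(k,L \right)} = -1$ ($r{\left(k,L \right)} = 5 - 6 = -1$)
$f{\left(b \right)} = -1 + b^{2} - 25 b$ ($f{\left(b \right)} = \left(b^{2} + \left(-5\right) 5 b\right) - 1 = \left(b^{2} - 25 b\right) - 1 = -1 + b^{2} - 25 b$)
$f{\left(-37 \right)} \left(- \frac{929}{751}\right) - 590 = \left(-1 + \left(-37\right)^{2} - -925\right) \left(- \frac{929}{751}\right) - 590 = \left(-1 + 1369 + 925\right) \left(\left(-929\right) \frac{1}{751}\right) - 590 = 2293 \left(- \frac{929}{751}\right) - 590 = - \frac{2130197}{751} - 590 = - \frac{2573287}{751}$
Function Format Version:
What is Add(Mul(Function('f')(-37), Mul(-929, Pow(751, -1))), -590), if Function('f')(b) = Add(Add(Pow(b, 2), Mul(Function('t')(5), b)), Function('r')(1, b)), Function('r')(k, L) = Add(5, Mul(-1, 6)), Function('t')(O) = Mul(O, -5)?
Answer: Rational(-2573287, 751) ≈ -3426.5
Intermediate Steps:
Function('t')(O) = Mul(-5, O)
Function('r')(k, L) = -1 (Function('r')(k, L) = Add(5, -6) = -1)
Function('f')(b) = Add(-1, Pow(b, 2), Mul(-25, b)) (Function('f')(b) = Add(Add(Pow(b, 2), Mul(Mul(-5, 5), b)), -1) = Add(Add(Pow(b, 2), Mul(-25, b)), -1) = Add(-1, Pow(b, 2), Mul(-25, b)))
Add(Mul(Function('f')(-37), Mul(-929, Pow(751, -1))), -590) = Add(Mul(Add(-1, Pow(-37, 2), Mul(-25, -37)), Mul(-929, Pow(751, -1))), -590) = Add(Mul(Add(-1, 1369, 925), Mul(-929, Rational(1, 751))), -590) = Add(Mul(2293, Rational(-929, 751)), -590) = Add(Rational(-2130197, 751), -590) = Rational(-2573287, 751)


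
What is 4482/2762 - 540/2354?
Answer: 2264787/1625437 ≈ 1.3933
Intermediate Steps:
4482/2762 - 540/2354 = 4482*(1/2762) - 540*1/2354 = 2241/1381 - 270/1177 = 2264787/1625437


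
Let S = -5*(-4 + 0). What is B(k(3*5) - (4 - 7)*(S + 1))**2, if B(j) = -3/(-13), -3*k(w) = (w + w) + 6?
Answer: 9/169 ≈ 0.053254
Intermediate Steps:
S = 20 (S = -5*(-4) = 20)
k(w) = -2 - 2*w/3 (k(w) = -((w + w) + 6)/3 = -(2*w + 6)/3 = -(6 + 2*w)/3 = -2 - 2*w/3)
B(j) = 3/13 (B(j) = -3*(-1/13) = 3/13)
B(k(3*5) - (4 - 7)*(S + 1))**2 = (3/13)**2 = 9/169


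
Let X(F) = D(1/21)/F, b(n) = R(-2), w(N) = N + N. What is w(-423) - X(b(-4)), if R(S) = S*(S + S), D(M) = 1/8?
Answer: -54145/64 ≈ -846.02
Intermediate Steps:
D(M) = ⅛
w(N) = 2*N
R(S) = 2*S² (R(S) = S*(2*S) = 2*S²)
b(n) = 8 (b(n) = 2*(-2)² = 2*4 = 8)
X(F) = 1/(8*F)
w(-423) - X(b(-4)) = 2*(-423) - 1/(8*8) = -846 - 1/(8*8) = -846 - 1*1/64 = -846 - 1/64 = -54145/64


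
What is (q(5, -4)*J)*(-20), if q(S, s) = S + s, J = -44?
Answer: 880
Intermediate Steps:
(q(5, -4)*J)*(-20) = ((5 - 4)*(-44))*(-20) = (1*(-44))*(-20) = -44*(-20) = 880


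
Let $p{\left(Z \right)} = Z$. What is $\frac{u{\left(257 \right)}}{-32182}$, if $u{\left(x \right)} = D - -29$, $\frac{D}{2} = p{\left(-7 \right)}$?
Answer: $- \frac{15}{32182} \approx -0.0004661$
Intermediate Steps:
$D = -14$ ($D = 2 \left(-7\right) = -14$)
$u{\left(x \right)} = 15$ ($u{\left(x \right)} = -14 - -29 = -14 + 29 = 15$)
$\frac{u{\left(257 \right)}}{-32182} = \frac{15}{-32182} = 15 \left(- \frac{1}{32182}\right) = - \frac{15}{32182}$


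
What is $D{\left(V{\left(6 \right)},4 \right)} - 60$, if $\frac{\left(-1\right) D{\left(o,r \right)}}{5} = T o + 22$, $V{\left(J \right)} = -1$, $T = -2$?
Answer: $-180$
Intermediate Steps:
$D{\left(o,r \right)} = -110 + 10 o$ ($D{\left(o,r \right)} = - 5 \left(- 2 o + 22\right) = - 5 \left(22 - 2 o\right) = -110 + 10 o$)
$D{\left(V{\left(6 \right)},4 \right)} - 60 = \left(-110 + 10 \left(-1\right)\right) - 60 = \left(-110 - 10\right) - 60 = -120 - 60 = -180$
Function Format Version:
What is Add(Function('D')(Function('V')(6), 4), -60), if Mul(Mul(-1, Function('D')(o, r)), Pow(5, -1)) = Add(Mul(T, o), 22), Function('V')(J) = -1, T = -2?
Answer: -180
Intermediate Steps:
Function('D')(o, r) = Add(-110, Mul(10, o)) (Function('D')(o, r) = Mul(-5, Add(Mul(-2, o), 22)) = Mul(-5, Add(22, Mul(-2, o))) = Add(-110, Mul(10, o)))
Add(Function('D')(Function('V')(6), 4), -60) = Add(Add(-110, Mul(10, -1)), -60) = Add(Add(-110, -10), -60) = Add(-120, -60) = -180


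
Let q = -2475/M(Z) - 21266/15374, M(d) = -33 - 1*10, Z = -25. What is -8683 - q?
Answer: -2888655609/330541 ≈ -8739.2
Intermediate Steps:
M(d) = -43 (M(d) = -33 - 10 = -43)
q = 18568106/330541 (q = -2475/(-43) - 21266/15374 = -2475*(-1/43) - 21266*1/15374 = 2475/43 - 10633/7687 = 18568106/330541 ≈ 56.175)
-8683 - q = -8683 - 1*18568106/330541 = -8683 - 18568106/330541 = -2888655609/330541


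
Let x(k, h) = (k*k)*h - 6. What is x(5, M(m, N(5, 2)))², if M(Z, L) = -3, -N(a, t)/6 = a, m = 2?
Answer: 6561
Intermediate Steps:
N(a, t) = -6*a
x(k, h) = -6 + h*k² (x(k, h) = k²*h - 6 = h*k² - 6 = -6 + h*k²)
x(5, M(m, N(5, 2)))² = (-6 - 3*5²)² = (-6 - 3*25)² = (-6 - 75)² = (-81)² = 6561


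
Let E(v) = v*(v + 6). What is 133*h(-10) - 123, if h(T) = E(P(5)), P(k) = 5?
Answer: 7192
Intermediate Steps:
E(v) = v*(6 + v)
h(T) = 55 (h(T) = 5*(6 + 5) = 5*11 = 55)
133*h(-10) - 123 = 133*55 - 123 = 7315 - 123 = 7192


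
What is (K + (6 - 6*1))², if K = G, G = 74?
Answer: 5476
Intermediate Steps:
K = 74
(K + (6 - 6*1))² = (74 + (6 - 6*1))² = (74 + (6 - 6))² = (74 + 0)² = 74² = 5476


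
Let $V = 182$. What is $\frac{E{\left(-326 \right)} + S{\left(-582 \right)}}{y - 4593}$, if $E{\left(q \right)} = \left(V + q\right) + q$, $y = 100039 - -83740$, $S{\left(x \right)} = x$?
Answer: $- \frac{526}{89593} \approx -0.005871$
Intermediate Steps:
$y = 183779$ ($y = 100039 + 83740 = 183779$)
$E{\left(q \right)} = 182 + 2 q$ ($E{\left(q \right)} = \left(182 + q\right) + q = 182 + 2 q$)
$\frac{E{\left(-326 \right)} + S{\left(-582 \right)}}{y - 4593} = \frac{\left(182 + 2 \left(-326\right)\right) - 582}{183779 - 4593} = \frac{\left(182 - 652\right) - 582}{183779 - 4593} = \frac{-470 - 582}{183779 - 4593} = - \frac{1052}{179186} = \left(-1052\right) \frac{1}{179186} = - \frac{526}{89593}$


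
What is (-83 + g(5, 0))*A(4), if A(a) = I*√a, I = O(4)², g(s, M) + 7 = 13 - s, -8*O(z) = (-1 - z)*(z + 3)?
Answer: -50225/16 ≈ -3139.1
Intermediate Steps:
O(z) = -(-1 - z)*(3 + z)/8 (O(z) = -(-1 - z)*(z + 3)/8 = -(-1 - z)*(3 + z)/8)
g(s, M) = 6 - s (g(s, M) = -7 + (13 - s) = 6 - s)
I = 1225/64 (I = (3/8 + (½)*4 + (⅛)*4²)² = (3/8 + 2 + (⅛)*16)² = (3/8 + 2 + 2)² = (35/8)² = 1225/64 ≈ 19.141)
A(a) = 1225*√a/64
(-83 + g(5, 0))*A(4) = (-83 + (6 - 1*5))*(1225*√4/64) = (-83 + (6 - 5))*((1225/64)*2) = (-83 + 1)*(1225/32) = -82*1225/32 = -50225/16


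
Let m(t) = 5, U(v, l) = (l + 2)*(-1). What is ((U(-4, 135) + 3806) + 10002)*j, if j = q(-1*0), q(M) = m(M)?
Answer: 68355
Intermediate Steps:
U(v, l) = -2 - l (U(v, l) = (2 + l)*(-1) = -2 - l)
q(M) = 5
j = 5
((U(-4, 135) + 3806) + 10002)*j = (((-2 - 1*135) + 3806) + 10002)*5 = (((-2 - 135) + 3806) + 10002)*5 = ((-137 + 3806) + 10002)*5 = (3669 + 10002)*5 = 13671*5 = 68355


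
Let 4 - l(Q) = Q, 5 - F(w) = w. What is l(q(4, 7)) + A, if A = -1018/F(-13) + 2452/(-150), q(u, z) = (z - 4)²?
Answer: -17528/225 ≈ -77.902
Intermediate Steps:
F(w) = 5 - w
q(u, z) = (-4 + z)²
l(Q) = 4 - Q
A = -16403/225 (A = -1018/(5 - 1*(-13)) + 2452/(-150) = -1018/(5 + 13) + 2452*(-1/150) = -1018/18 - 1226/75 = -1018*1/18 - 1226/75 = -509/9 - 1226/75 = -16403/225 ≈ -72.902)
l(q(4, 7)) + A = (4 - (-4 + 7)²) - 16403/225 = (4 - 1*3²) - 16403/225 = (4 - 1*9) - 16403/225 = (4 - 9) - 16403/225 = -5 - 16403/225 = -17528/225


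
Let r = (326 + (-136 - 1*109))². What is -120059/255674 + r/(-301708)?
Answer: -18950118943/38569445596 ≈ -0.49132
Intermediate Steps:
r = 6561 (r = (326 + (-136 - 109))² = (326 - 245)² = 81² = 6561)
-120059/255674 + r/(-301708) = -120059/255674 + 6561/(-301708) = -120059*1/255674 + 6561*(-1/301708) = -120059/255674 - 6561/301708 = -18950118943/38569445596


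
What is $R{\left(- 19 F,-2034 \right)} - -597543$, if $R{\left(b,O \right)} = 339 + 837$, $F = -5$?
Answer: $598719$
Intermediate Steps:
$R{\left(b,O \right)} = 1176$
$R{\left(- 19 F,-2034 \right)} - -597543 = 1176 - -597543 = 1176 + 597543 = 598719$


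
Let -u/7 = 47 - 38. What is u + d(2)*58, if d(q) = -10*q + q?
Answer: -1107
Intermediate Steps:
d(q) = -9*q
u = -63 (u = -7*(47 - 38) = -7*9 = -63)
u + d(2)*58 = -63 - 9*2*58 = -63 - 18*58 = -63 - 1044 = -1107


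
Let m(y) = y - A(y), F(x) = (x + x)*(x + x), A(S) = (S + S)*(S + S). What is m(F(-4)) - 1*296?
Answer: -16616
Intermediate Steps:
A(S) = 4*S**2 (A(S) = (2*S)*(2*S) = 4*S**2)
F(x) = 4*x**2 (F(x) = (2*x)*(2*x) = 4*x**2)
m(y) = y - 4*y**2
m(F(-4)) - 1*296 = (4*(-4)**2)*(1 - 16*(-4)**2) - 1*296 = (4*16)*(1 - 16*16) - 296 = 64*(1 - 4*64) - 296 = 64*(1 - 256) - 296 = 64*(-255) - 296 = -16320 - 296 = -16616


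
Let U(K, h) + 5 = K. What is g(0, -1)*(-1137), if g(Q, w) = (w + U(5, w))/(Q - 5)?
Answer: -1137/5 ≈ -227.40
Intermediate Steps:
U(K, h) = -5 + K
g(Q, w) = w/(-5 + Q) (g(Q, w) = (w + (-5 + 5))/(Q - 5) = (w + 0)/(-5 + Q) = w/(-5 + Q))
g(0, -1)*(-1137) = -1/(-5 + 0)*(-1137) = -1/(-5)*(-1137) = -1*(-1/5)*(-1137) = (1/5)*(-1137) = -1137/5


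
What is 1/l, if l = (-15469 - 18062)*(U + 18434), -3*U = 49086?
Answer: -1/69476232 ≈ -1.4393e-8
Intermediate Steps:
U = -16362 (U = -⅓*49086 = -16362)
l = -69476232 (l = (-15469 - 18062)*(-16362 + 18434) = -33531*2072 = -69476232)
1/l = 1/(-69476232) = -1/69476232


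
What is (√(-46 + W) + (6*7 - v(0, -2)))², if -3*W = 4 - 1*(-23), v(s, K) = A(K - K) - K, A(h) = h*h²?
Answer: (40 + I*√55)² ≈ 1545.0 + 593.3*I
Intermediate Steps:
A(h) = h³
v(s, K) = -K (v(s, K) = (K - K)³ - K = 0³ - K = 0 - K = -K)
W = -9 (W = -(4 - 1*(-23))/3 = -(4 + 23)/3 = -⅓*27 = -9)
(√(-46 + W) + (6*7 - v(0, -2)))² = (√(-46 - 9) + (6*7 - (-1)*(-2)))² = (√(-55) + (42 - 1*2))² = (I*√55 + (42 - 2))² = (I*√55 + 40)² = (40 + I*√55)²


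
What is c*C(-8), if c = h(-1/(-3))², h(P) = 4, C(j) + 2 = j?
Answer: -160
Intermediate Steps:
C(j) = -2 + j
c = 16 (c = 4² = 16)
c*C(-8) = 16*(-2 - 8) = 16*(-10) = -160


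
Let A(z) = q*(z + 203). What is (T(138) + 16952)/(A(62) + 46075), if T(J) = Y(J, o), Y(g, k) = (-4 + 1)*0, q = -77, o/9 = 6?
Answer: 8476/12835 ≈ 0.66038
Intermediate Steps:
o = 54 (o = 9*6 = 54)
A(z) = -15631 - 77*z (A(z) = -77*(z + 203) = -77*(203 + z) = -15631 - 77*z)
Y(g, k) = 0 (Y(g, k) = -3*0 = 0)
T(J) = 0
(T(138) + 16952)/(A(62) + 46075) = (0 + 16952)/((-15631 - 77*62) + 46075) = 16952/((-15631 - 4774) + 46075) = 16952/(-20405 + 46075) = 16952/25670 = 16952*(1/25670) = 8476/12835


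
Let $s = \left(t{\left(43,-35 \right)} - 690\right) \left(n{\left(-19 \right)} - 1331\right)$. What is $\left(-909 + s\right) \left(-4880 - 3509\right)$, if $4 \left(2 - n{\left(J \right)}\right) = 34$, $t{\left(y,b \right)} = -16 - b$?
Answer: $- \frac{15042374623}{2} \approx -7.5212 \cdot 10^{9}$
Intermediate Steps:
$n{\left(J \right)} = - \frac{13}{2}$ ($n{\left(J \right)} = 2 - \frac{17}{2} = - \frac{13}{2}$)
$s = \frac{1794925}{2}$ ($s = \left(\left(-16 - -35\right) - 690\right) \left(- \frac{13}{2} - 1331\right) = \left(\left(-16 + 35\right) - 690\right) \left(- \frac{2675}{2}\right) = \left(19 - 690\right) \left(- \frac{2675}{2}\right) = \left(-671\right) \left(- \frac{2675}{2}\right) = \frac{1794925}{2} \approx 8.9746 \cdot 10^{5}$)
$\left(-909 + s\right) \left(-4880 - 3509\right) = \left(-909 + \frac{1794925}{2}\right) \left(-4880 - 3509\right) = \frac{1793107}{2} \left(-8389\right) = - \frac{15042374623}{2}$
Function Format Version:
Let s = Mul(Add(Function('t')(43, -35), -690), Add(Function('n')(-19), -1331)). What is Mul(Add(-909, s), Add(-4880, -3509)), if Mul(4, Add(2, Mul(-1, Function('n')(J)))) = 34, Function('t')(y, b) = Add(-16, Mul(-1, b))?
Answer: Rational(-15042374623, 2) ≈ -7.5212e+9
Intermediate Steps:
Function('n')(J) = Rational(-13, 2) (Function('n')(J) = Add(2, Mul(Rational(-1, 4), 34)) = Add(2, Rational(-17, 2)) = Rational(-13, 2))
s = Rational(1794925, 2) (s = Mul(Add(Add(-16, Mul(-1, -35)), -690), Add(Rational(-13, 2), -1331)) = Mul(Add(Add(-16, 35), -690), Rational(-2675, 2)) = Mul(Add(19, -690), Rational(-2675, 2)) = Mul(-671, Rational(-2675, 2)) = Rational(1794925, 2) ≈ 8.9746e+5)
Mul(Add(-909, s), Add(-4880, -3509)) = Mul(Add(-909, Rational(1794925, 2)), Add(-4880, -3509)) = Mul(Rational(1793107, 2), -8389) = Rational(-15042374623, 2)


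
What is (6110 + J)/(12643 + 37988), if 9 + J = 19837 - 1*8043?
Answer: 5965/16877 ≈ 0.35344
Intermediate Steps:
J = 11785 (J = -9 + (19837 - 1*8043) = -9 + (19837 - 8043) = -9 + 11794 = 11785)
(6110 + J)/(12643 + 37988) = (6110 + 11785)/(12643 + 37988) = 17895/50631 = 17895*(1/50631) = 5965/16877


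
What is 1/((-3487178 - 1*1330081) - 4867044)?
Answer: -1/9684303 ≈ -1.0326e-7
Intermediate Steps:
1/((-3487178 - 1*1330081) - 4867044) = 1/((-3487178 - 1330081) - 4867044) = 1/(-4817259 - 4867044) = 1/(-9684303) = -1/9684303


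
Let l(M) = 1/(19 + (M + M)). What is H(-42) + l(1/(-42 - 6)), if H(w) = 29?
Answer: 13219/455 ≈ 29.053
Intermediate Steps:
l(M) = 1/(19 + 2*M)
H(-42) + l(1/(-42 - 6)) = 29 + 1/(19 + 2/(-42 - 6)) = 29 + 1/(19 + 2/(-48)) = 29 + 1/(19 + 2*(-1/48)) = 29 + 1/(19 - 1/24) = 29 + 1/(455/24) = 29 + 24/455 = 13219/455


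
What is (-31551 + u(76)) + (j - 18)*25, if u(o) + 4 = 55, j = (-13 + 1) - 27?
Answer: -32925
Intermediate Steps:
j = -39 (j = -12 - 27 = -39)
u(o) = 51 (u(o) = -4 + 55 = 51)
(-31551 + u(76)) + (j - 18)*25 = (-31551 + 51) + (-39 - 18)*25 = -31500 - 57*25 = -31500 - 1425 = -32925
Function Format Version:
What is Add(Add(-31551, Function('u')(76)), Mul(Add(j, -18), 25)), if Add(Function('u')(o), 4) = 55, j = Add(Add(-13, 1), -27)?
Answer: -32925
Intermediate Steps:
j = -39 (j = Add(-12, -27) = -39)
Function('u')(o) = 51 (Function('u')(o) = Add(-4, 55) = 51)
Add(Add(-31551, Function('u')(76)), Mul(Add(j, -18), 25)) = Add(Add(-31551, 51), Mul(Add(-39, -18), 25)) = Add(-31500, Mul(-57, 25)) = Add(-31500, -1425) = -32925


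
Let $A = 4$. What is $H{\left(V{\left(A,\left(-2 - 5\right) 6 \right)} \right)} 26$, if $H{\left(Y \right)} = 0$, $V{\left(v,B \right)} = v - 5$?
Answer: $0$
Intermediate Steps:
$V{\left(v,B \right)} = -5 + v$ ($V{\left(v,B \right)} = v - 5 = -5 + v$)
$H{\left(V{\left(A,\left(-2 - 5\right) 6 \right)} \right)} 26 = 0 \cdot 26 = 0$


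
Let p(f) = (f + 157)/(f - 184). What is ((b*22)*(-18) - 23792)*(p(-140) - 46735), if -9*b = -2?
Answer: 30132892430/27 ≈ 1.1160e+9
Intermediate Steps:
b = 2/9 (b = -1/9*(-2) = 2/9 ≈ 0.22222)
p(f) = (157 + f)/(-184 + f)
((b*22)*(-18) - 23792)*(p(-140) - 46735) = (((2/9)*22)*(-18) - 23792)*((157 - 140)/(-184 - 140) - 46735) = ((44/9)*(-18) - 23792)*(17/(-324) - 46735) = (-88 - 23792)*(-1/324*17 - 46735) = -23880*(-17/324 - 46735) = -23880*(-15142157/324) = 30132892430/27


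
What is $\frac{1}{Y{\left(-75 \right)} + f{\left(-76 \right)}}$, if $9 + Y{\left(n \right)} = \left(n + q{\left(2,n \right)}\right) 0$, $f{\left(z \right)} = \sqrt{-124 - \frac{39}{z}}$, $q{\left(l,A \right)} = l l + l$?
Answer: $- \frac{684}{15541} - \frac{2 i \sqrt{178315}}{15541} \approx -0.044013 - 0.054343 i$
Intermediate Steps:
$q{\left(l,A \right)} = l + l^{2}$ ($q{\left(l,A \right)} = l^{2} + l = l + l^{2}$)
$Y{\left(n \right)} = -9$ ($Y{\left(n \right)} = -9 + \left(n + 2 \left(1 + 2\right)\right) 0 = -9 + \left(n + 2 \cdot 3\right) 0 = -9 + \left(n + 6\right) 0 = -9 + \left(6 + n\right) 0 = -9 + 0 = -9$)
$\frac{1}{Y{\left(-75 \right)} + f{\left(-76 \right)}} = \frac{1}{-9 + \sqrt{-124 - \frac{39}{-76}}} = \frac{1}{-9 + \sqrt{-124 - - \frac{39}{76}}} = \frac{1}{-9 + \sqrt{-124 + \frac{39}{76}}} = \frac{1}{-9 + \sqrt{- \frac{9385}{76}}} = \frac{1}{-9 + \frac{i \sqrt{178315}}{38}}$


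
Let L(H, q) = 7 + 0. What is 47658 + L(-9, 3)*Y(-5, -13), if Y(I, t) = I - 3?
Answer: 47602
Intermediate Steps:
Y(I, t) = -3 + I
L(H, q) = 7
47658 + L(-9, 3)*Y(-5, -13) = 47658 + 7*(-3 - 5) = 47658 + 7*(-8) = 47658 - 56 = 47602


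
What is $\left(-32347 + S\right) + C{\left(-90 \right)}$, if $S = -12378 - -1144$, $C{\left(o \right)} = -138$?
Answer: $-43719$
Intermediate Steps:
$S = -11234$ ($S = -12378 + 1144 = -11234$)
$\left(-32347 + S\right) + C{\left(-90 \right)} = \left(-32347 - 11234\right) - 138 = -43581 - 138 = -43719$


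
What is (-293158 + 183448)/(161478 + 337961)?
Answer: -109710/499439 ≈ -0.21967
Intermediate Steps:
(-293158 + 183448)/(161478 + 337961) = -109710/499439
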